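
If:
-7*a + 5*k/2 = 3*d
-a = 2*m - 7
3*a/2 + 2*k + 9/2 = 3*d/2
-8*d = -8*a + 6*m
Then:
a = -171/667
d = -1986/667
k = -2862/667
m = 2420/667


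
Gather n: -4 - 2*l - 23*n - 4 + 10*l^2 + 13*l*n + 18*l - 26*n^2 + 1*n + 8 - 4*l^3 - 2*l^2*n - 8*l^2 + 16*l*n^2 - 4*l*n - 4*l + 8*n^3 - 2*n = -4*l^3 + 2*l^2 + 12*l + 8*n^3 + n^2*(16*l - 26) + n*(-2*l^2 + 9*l - 24)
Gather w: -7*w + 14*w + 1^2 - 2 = 7*w - 1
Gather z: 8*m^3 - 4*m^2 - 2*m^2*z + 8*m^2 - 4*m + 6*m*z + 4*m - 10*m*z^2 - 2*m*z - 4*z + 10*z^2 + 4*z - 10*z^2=8*m^3 + 4*m^2 - 10*m*z^2 + z*(-2*m^2 + 4*m)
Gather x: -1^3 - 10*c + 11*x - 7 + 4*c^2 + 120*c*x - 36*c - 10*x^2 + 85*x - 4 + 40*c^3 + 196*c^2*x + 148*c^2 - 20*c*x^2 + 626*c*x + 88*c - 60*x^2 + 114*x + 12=40*c^3 + 152*c^2 + 42*c + x^2*(-20*c - 70) + x*(196*c^2 + 746*c + 210)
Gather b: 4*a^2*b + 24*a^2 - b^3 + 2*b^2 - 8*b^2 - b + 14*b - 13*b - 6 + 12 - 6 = 4*a^2*b + 24*a^2 - b^3 - 6*b^2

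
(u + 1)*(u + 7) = u^2 + 8*u + 7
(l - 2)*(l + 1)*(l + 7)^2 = l^4 + 13*l^3 + 33*l^2 - 77*l - 98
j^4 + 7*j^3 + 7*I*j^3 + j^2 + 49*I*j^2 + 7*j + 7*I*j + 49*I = (j + 7)*(j - I)*(j + I)*(j + 7*I)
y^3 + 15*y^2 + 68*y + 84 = (y + 2)*(y + 6)*(y + 7)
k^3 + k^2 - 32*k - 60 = (k - 6)*(k + 2)*(k + 5)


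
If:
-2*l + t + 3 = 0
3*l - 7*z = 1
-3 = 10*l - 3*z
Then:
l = -24/61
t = -231/61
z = -19/61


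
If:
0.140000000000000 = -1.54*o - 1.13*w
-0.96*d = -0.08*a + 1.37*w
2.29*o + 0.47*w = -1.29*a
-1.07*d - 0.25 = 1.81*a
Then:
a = -1.89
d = 2.96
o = 1.51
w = -2.18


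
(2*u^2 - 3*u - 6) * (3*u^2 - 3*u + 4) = 6*u^4 - 15*u^3 - u^2 + 6*u - 24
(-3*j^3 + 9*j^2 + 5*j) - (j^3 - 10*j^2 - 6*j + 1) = -4*j^3 + 19*j^2 + 11*j - 1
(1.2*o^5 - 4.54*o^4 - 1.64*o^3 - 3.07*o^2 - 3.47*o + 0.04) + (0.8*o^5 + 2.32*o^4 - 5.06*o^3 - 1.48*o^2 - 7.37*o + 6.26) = 2.0*o^5 - 2.22*o^4 - 6.7*o^3 - 4.55*o^2 - 10.84*o + 6.3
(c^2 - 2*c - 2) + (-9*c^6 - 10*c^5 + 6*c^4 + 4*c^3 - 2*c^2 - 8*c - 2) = -9*c^6 - 10*c^5 + 6*c^4 + 4*c^3 - c^2 - 10*c - 4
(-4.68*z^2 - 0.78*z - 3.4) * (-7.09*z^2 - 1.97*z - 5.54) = 33.1812*z^4 + 14.7498*z^3 + 51.5698*z^2 + 11.0192*z + 18.836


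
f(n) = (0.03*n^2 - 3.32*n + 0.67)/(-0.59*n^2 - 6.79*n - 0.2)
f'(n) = (0.06*n - 3.32)/(-0.59*n^2 - 6.79*n - 0.2) + (1.18*n + 6.79)*(0.03*n^2 - 3.32*n + 0.67)/(-0.59*n^2 - 6.79*n - 0.2)^2 = (-2.1625*n^2 + 0.778600000000001*n + 5.2133)/(0.3481*n^4 + 8.0122*n^3 + 46.3401*n^2 + 2.716*n + 0.04)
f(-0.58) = 0.74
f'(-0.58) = 0.32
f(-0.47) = 0.78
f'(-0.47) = 0.53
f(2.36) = 0.36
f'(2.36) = -0.01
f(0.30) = 0.14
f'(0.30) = 1.00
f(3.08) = 0.35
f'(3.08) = -0.02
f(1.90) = 0.36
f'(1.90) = -0.00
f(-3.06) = 0.74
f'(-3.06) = -0.08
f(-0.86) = 0.68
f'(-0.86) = 0.11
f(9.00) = 0.25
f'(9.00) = -0.01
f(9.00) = 0.25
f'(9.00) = -0.01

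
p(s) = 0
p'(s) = 0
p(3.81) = 0.00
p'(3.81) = 0.00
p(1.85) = 0.00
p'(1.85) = 0.00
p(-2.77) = 0.00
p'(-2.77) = 0.00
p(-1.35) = 0.00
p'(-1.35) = 0.00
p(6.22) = 0.00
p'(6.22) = 0.00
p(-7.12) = 0.00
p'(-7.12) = 0.00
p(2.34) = 0.00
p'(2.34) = 0.00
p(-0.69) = 0.00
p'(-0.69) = 0.00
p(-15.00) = 0.00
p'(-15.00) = 0.00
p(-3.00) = 0.00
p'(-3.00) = 0.00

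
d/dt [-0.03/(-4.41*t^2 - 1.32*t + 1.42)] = (-0.2646*t - 0.0396)/(4.41*t^2 + 1.32*t - 1.42)^2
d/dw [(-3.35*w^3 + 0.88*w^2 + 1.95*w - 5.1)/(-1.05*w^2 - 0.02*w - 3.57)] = (3.5175*w^4 + 0.134*w^3 + 37.9084*w^2 - 16.9932*w - 7.0635)/(1.1025*w^4 + 0.042*w^3 + 7.4974*w^2 + 0.1428*w + 12.7449)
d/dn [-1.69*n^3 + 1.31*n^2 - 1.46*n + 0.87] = -5.07*n^2 + 2.62*n - 1.46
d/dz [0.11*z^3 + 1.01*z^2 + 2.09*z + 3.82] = 0.33*z^2 + 2.02*z + 2.09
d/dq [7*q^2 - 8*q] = 14*q - 8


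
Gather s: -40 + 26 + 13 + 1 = 0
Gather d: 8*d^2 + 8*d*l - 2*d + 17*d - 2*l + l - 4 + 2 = 8*d^2 + d*(8*l + 15) - l - 2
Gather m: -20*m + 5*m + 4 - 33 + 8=-15*m - 21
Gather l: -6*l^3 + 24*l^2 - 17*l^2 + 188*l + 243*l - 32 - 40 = -6*l^3 + 7*l^2 + 431*l - 72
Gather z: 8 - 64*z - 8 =-64*z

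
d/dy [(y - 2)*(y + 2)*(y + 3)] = 3*y^2 + 6*y - 4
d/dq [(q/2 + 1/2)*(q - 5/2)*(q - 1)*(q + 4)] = 2*q^3 + 9*q^2/4 - 11*q - 3/4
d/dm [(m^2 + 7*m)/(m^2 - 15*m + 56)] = 2*(-11*m^2 + 56*m + 196)/(m^4 - 30*m^3 + 337*m^2 - 1680*m + 3136)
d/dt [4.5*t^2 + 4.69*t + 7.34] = 9.0*t + 4.69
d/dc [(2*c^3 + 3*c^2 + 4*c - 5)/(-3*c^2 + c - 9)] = (-6*c^4 + 4*c^3 - 39*c^2 - 84*c - 31)/(9*c^4 - 6*c^3 + 55*c^2 - 18*c + 81)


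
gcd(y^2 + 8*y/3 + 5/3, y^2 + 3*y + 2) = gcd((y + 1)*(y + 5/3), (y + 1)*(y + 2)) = y + 1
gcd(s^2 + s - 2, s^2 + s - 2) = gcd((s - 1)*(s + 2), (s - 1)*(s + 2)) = s^2 + s - 2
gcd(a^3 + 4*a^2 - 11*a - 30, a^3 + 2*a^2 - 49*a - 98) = a + 2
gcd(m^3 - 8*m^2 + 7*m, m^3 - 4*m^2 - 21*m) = m^2 - 7*m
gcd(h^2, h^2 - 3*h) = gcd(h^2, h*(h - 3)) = h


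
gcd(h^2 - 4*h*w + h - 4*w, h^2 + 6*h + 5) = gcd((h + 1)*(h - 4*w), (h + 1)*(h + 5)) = h + 1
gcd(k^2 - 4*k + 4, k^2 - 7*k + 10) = k - 2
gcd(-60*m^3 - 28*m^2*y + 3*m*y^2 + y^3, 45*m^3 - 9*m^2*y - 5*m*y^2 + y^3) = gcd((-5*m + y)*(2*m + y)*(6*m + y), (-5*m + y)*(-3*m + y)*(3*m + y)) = -5*m + y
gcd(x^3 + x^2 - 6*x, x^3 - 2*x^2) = x^2 - 2*x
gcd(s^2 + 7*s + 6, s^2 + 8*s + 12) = s + 6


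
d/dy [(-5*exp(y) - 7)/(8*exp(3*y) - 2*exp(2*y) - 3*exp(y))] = (80*exp(3*y) + 158*exp(2*y) - 28*exp(y) - 21)*exp(-y)/(64*exp(4*y) - 32*exp(3*y) - 44*exp(2*y) + 12*exp(y) + 9)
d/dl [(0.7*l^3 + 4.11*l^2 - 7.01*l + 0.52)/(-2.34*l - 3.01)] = (-3.276*l^3 - 15.9384*l^2 - 24.7422*l + 22.3169)/(5.4756*l^2 + 14.0868*l + 9.0601)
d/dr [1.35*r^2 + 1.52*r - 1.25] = 2.7*r + 1.52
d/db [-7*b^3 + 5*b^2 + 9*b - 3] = -21*b^2 + 10*b + 9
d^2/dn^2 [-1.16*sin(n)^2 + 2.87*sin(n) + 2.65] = 4.64*sin(n)^2 - 2.87*sin(n) - 2.32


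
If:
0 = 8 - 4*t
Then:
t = 2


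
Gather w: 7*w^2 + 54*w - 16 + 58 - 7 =7*w^2 + 54*w + 35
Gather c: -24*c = -24*c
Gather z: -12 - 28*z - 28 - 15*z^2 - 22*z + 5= -15*z^2 - 50*z - 35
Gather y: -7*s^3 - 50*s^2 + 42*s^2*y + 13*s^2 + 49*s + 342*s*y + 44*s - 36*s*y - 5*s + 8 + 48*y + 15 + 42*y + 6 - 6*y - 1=-7*s^3 - 37*s^2 + 88*s + y*(42*s^2 + 306*s + 84) + 28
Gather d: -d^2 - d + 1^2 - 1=-d^2 - d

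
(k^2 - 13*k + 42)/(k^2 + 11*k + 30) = (k^2 - 13*k + 42)/(k^2 + 11*k + 30)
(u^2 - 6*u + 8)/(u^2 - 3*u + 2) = (u - 4)/(u - 1)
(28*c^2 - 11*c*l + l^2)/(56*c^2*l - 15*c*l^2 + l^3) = (4*c - l)/(l*(8*c - l))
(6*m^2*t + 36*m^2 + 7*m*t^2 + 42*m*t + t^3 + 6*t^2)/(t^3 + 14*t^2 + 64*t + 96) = (6*m^2 + 7*m*t + t^2)/(t^2 + 8*t + 16)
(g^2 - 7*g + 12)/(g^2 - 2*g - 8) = (g - 3)/(g + 2)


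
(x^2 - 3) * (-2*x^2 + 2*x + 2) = -2*x^4 + 2*x^3 + 8*x^2 - 6*x - 6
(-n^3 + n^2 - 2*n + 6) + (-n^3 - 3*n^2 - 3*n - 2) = -2*n^3 - 2*n^2 - 5*n + 4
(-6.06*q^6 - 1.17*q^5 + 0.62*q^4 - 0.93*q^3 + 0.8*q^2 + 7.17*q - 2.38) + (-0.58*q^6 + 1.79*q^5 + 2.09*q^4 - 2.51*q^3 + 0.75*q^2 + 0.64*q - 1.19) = -6.64*q^6 + 0.62*q^5 + 2.71*q^4 - 3.44*q^3 + 1.55*q^2 + 7.81*q - 3.57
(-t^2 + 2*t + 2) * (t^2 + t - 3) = -t^4 + t^3 + 7*t^2 - 4*t - 6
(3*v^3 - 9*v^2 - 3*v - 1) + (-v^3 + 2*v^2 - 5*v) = 2*v^3 - 7*v^2 - 8*v - 1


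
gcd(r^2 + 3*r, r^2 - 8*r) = r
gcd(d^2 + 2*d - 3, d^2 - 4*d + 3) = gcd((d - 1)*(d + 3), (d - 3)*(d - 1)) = d - 1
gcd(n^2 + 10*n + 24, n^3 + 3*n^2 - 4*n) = n + 4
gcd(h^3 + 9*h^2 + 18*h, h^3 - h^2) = h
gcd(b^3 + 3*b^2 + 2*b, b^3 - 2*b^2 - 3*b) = b^2 + b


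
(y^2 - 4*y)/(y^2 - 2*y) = (y - 4)/(y - 2)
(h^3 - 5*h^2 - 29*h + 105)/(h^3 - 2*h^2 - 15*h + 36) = (h^2 - 2*h - 35)/(h^2 + h - 12)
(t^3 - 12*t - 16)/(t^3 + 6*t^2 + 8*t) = (t^2 - 2*t - 8)/(t*(t + 4))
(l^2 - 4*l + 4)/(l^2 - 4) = (l - 2)/(l + 2)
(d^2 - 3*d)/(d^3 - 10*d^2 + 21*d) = 1/(d - 7)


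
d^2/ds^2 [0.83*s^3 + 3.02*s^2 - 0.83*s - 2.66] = 4.98*s + 6.04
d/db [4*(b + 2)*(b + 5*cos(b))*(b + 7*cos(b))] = -4*(b + 2)*(b + 5*cos(b))*(7*sin(b) - 1) - 4*(b + 2)*(b + 7*cos(b))*(5*sin(b) - 1) + 4*(b + 5*cos(b))*(b + 7*cos(b))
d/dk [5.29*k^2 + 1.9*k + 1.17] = 10.58*k + 1.9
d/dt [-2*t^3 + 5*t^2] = 2*t*(5 - 3*t)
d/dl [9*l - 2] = 9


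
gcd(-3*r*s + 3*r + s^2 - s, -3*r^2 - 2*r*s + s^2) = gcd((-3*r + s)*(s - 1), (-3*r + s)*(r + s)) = 3*r - s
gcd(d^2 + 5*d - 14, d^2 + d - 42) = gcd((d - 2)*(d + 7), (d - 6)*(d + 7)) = d + 7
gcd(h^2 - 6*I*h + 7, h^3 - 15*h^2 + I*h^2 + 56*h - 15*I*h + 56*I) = h + I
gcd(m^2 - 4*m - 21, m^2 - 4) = 1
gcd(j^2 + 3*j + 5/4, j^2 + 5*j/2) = j + 5/2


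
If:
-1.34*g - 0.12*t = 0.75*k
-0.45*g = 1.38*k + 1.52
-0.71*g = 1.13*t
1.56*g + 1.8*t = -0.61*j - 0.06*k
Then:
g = 0.81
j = -0.44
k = -1.37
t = -0.51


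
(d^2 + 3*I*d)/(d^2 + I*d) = (d + 3*I)/(d + I)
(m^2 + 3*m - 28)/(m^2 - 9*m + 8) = (m^2 + 3*m - 28)/(m^2 - 9*m + 8)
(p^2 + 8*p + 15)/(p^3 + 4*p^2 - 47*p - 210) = (p + 3)/(p^2 - p - 42)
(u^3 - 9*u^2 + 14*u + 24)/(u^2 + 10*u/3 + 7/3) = 3*(u^2 - 10*u + 24)/(3*u + 7)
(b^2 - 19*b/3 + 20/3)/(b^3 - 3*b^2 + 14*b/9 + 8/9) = 3*(b - 5)/(3*b^2 - 5*b - 2)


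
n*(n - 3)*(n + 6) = n^3 + 3*n^2 - 18*n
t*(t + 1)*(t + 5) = t^3 + 6*t^2 + 5*t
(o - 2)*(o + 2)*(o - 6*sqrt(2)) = o^3 - 6*sqrt(2)*o^2 - 4*o + 24*sqrt(2)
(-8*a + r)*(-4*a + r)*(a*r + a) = 32*a^3*r + 32*a^3 - 12*a^2*r^2 - 12*a^2*r + a*r^3 + a*r^2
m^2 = m^2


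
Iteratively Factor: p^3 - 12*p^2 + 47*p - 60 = (p - 5)*(p^2 - 7*p + 12) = (p - 5)*(p - 4)*(p - 3)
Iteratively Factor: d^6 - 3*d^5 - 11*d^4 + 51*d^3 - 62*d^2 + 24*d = (d - 1)*(d^5 - 2*d^4 - 13*d^3 + 38*d^2 - 24*d) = (d - 1)^2*(d^4 - d^3 - 14*d^2 + 24*d) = (d - 3)*(d - 1)^2*(d^3 + 2*d^2 - 8*d) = (d - 3)*(d - 1)^2*(d + 4)*(d^2 - 2*d) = d*(d - 3)*(d - 1)^2*(d + 4)*(d - 2)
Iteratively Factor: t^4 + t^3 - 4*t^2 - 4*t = (t + 1)*(t^3 - 4*t) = (t - 2)*(t + 1)*(t^2 + 2*t) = t*(t - 2)*(t + 1)*(t + 2)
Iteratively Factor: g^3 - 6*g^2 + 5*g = (g - 1)*(g^2 - 5*g) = g*(g - 1)*(g - 5)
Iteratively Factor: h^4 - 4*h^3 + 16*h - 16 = (h + 2)*(h^3 - 6*h^2 + 12*h - 8) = (h - 2)*(h + 2)*(h^2 - 4*h + 4) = (h - 2)^2*(h + 2)*(h - 2)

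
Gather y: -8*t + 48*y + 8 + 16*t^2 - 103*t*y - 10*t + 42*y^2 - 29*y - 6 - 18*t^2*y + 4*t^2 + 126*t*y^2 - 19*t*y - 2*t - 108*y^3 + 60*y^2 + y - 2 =20*t^2 - 20*t - 108*y^3 + y^2*(126*t + 102) + y*(-18*t^2 - 122*t + 20)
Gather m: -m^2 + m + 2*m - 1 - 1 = -m^2 + 3*m - 2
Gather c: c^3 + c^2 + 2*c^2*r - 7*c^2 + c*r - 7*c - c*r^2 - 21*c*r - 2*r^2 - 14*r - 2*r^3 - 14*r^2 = c^3 + c^2*(2*r - 6) + c*(-r^2 - 20*r - 7) - 2*r^3 - 16*r^2 - 14*r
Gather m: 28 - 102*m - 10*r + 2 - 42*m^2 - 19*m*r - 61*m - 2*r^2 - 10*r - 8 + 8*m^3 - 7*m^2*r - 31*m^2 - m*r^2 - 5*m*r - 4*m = 8*m^3 + m^2*(-7*r - 73) + m*(-r^2 - 24*r - 167) - 2*r^2 - 20*r + 22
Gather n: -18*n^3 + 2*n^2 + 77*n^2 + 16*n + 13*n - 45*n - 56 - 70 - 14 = -18*n^3 + 79*n^2 - 16*n - 140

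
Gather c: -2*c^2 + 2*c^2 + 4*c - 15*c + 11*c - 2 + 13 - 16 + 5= 0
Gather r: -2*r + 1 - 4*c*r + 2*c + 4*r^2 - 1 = 2*c + 4*r^2 + r*(-4*c - 2)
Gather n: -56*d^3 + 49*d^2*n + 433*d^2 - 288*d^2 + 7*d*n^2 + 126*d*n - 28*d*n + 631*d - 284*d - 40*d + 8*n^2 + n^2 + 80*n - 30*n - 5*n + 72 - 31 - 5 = -56*d^3 + 145*d^2 + 307*d + n^2*(7*d + 9) + n*(49*d^2 + 98*d + 45) + 36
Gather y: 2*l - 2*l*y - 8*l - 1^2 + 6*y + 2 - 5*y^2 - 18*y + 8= -6*l - 5*y^2 + y*(-2*l - 12) + 9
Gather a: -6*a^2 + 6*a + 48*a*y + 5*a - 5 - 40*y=-6*a^2 + a*(48*y + 11) - 40*y - 5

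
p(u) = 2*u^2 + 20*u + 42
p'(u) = 4*u + 20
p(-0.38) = 34.69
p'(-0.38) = 18.48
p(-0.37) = 34.87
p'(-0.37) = 18.52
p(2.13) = 93.67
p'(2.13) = 28.52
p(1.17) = 68.14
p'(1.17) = 24.68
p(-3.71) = -4.67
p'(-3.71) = 5.16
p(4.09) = 157.26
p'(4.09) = 36.36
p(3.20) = 126.48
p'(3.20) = 32.80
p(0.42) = 50.75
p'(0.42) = 21.68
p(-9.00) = 24.00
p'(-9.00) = -16.00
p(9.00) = 384.00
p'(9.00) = 56.00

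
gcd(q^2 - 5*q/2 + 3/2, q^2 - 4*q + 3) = q - 1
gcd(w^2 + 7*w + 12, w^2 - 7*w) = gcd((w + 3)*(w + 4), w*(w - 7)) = 1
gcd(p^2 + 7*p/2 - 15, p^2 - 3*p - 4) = 1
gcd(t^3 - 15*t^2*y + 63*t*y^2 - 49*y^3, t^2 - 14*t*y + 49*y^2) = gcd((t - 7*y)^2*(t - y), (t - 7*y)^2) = t^2 - 14*t*y + 49*y^2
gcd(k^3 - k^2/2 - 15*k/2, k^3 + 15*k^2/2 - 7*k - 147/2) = k - 3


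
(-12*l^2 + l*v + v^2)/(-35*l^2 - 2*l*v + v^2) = (12*l^2 - l*v - v^2)/(35*l^2 + 2*l*v - v^2)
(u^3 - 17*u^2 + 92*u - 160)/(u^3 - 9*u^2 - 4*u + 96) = (u - 5)/(u + 3)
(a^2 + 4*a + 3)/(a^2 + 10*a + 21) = (a + 1)/(a + 7)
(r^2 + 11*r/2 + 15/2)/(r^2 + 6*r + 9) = (r + 5/2)/(r + 3)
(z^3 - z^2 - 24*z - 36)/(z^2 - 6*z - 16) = (z^2 - 3*z - 18)/(z - 8)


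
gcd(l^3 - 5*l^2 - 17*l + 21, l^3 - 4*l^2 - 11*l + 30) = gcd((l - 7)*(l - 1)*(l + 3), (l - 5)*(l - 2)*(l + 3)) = l + 3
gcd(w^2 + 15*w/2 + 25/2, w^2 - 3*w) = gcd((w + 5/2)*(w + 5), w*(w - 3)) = 1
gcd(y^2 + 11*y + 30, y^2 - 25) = y + 5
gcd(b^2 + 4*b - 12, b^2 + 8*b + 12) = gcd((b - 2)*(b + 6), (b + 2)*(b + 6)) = b + 6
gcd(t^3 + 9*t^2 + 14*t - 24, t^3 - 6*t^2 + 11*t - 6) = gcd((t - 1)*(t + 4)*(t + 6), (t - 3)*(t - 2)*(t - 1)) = t - 1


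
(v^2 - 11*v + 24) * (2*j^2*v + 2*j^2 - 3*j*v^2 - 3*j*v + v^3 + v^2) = 2*j^2*v^3 - 20*j^2*v^2 + 26*j^2*v + 48*j^2 - 3*j*v^4 + 30*j*v^3 - 39*j*v^2 - 72*j*v + v^5 - 10*v^4 + 13*v^3 + 24*v^2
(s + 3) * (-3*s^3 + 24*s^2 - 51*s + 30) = -3*s^4 + 15*s^3 + 21*s^2 - 123*s + 90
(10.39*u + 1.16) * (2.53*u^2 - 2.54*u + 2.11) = 26.2867*u^3 - 23.4558*u^2 + 18.9765*u + 2.4476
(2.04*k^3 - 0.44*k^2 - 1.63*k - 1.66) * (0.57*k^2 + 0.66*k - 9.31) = 1.1628*k^5 + 1.0956*k^4 - 20.2119*k^3 + 2.0744*k^2 + 14.0797*k + 15.4546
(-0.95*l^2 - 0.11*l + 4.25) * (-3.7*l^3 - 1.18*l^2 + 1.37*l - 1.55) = 3.515*l^5 + 1.528*l^4 - 16.8967*l^3 - 3.6932*l^2 + 5.993*l - 6.5875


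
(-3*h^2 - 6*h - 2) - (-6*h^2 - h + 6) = 3*h^2 - 5*h - 8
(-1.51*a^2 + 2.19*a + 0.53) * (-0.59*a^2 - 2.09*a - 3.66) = 0.8909*a^4 + 1.8638*a^3 + 0.636800000000001*a^2 - 9.1231*a - 1.9398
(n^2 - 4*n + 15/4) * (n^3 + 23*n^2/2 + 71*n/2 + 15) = n^5 + 15*n^4/2 - 27*n^3/4 - 671*n^2/8 + 585*n/8 + 225/4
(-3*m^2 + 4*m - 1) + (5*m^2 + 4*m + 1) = 2*m^2 + 8*m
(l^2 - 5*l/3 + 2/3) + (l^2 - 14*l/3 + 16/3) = 2*l^2 - 19*l/3 + 6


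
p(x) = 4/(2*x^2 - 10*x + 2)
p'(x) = 4*(10 - 4*x)/(2*x^2 - 10*x + 2)^2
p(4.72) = -6.22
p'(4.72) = -85.86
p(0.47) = -1.77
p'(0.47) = 6.37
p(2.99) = -0.40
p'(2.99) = -0.08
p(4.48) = -1.50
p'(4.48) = -4.48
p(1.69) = -0.44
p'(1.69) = 0.15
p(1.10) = -0.61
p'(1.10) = 0.52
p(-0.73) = 0.39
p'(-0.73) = 0.48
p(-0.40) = 0.63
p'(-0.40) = 1.16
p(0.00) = 2.00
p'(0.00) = 10.00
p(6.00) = 0.29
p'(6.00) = -0.29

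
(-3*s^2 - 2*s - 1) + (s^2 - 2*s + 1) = -2*s^2 - 4*s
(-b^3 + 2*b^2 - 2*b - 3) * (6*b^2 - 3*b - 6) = -6*b^5 + 15*b^4 - 12*b^3 - 24*b^2 + 21*b + 18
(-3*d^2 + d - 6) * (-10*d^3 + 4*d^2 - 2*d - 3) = 30*d^5 - 22*d^4 + 70*d^3 - 17*d^2 + 9*d + 18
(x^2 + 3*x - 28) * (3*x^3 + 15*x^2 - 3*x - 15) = 3*x^5 + 24*x^4 - 42*x^3 - 444*x^2 + 39*x + 420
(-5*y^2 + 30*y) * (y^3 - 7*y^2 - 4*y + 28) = -5*y^5 + 65*y^4 - 190*y^3 - 260*y^2 + 840*y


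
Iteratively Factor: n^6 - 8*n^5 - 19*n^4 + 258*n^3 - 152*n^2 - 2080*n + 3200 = (n - 4)*(n^5 - 4*n^4 - 35*n^3 + 118*n^2 + 320*n - 800) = (n - 5)*(n - 4)*(n^4 + n^3 - 30*n^2 - 32*n + 160) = (n - 5)*(n - 4)*(n + 4)*(n^3 - 3*n^2 - 18*n + 40) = (n - 5)^2*(n - 4)*(n + 4)*(n^2 + 2*n - 8) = (n - 5)^2*(n - 4)*(n - 2)*(n + 4)*(n + 4)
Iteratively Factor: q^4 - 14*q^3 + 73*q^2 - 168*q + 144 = (q - 3)*(q^3 - 11*q^2 + 40*q - 48) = (q - 4)*(q - 3)*(q^2 - 7*q + 12) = (q - 4)^2*(q - 3)*(q - 3)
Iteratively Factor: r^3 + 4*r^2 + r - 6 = (r - 1)*(r^2 + 5*r + 6) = (r - 1)*(r + 2)*(r + 3)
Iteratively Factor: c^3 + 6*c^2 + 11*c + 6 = (c + 3)*(c^2 + 3*c + 2) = (c + 1)*(c + 3)*(c + 2)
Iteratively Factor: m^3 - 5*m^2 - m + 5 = (m - 5)*(m^2 - 1) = (m - 5)*(m + 1)*(m - 1)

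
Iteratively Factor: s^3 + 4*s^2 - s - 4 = (s + 1)*(s^2 + 3*s - 4) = (s - 1)*(s + 1)*(s + 4)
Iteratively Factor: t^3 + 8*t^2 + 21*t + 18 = (t + 3)*(t^2 + 5*t + 6) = (t + 2)*(t + 3)*(t + 3)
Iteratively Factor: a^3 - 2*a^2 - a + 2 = (a - 2)*(a^2 - 1) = (a - 2)*(a + 1)*(a - 1)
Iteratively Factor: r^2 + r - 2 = (r - 1)*(r + 2)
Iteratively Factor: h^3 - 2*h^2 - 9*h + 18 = (h - 2)*(h^2 - 9) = (h - 2)*(h + 3)*(h - 3)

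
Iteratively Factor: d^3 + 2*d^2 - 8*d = (d - 2)*(d^2 + 4*d) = (d - 2)*(d + 4)*(d)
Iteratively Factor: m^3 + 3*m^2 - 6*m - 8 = (m + 1)*(m^2 + 2*m - 8) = (m - 2)*(m + 1)*(m + 4)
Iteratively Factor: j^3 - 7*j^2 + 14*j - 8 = (j - 2)*(j^2 - 5*j + 4) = (j - 4)*(j - 2)*(j - 1)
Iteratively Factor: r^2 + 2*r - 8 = (r + 4)*(r - 2)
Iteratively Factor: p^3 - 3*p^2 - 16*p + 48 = (p + 4)*(p^2 - 7*p + 12) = (p - 4)*(p + 4)*(p - 3)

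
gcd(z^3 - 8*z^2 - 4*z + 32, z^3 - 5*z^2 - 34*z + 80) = z^2 - 10*z + 16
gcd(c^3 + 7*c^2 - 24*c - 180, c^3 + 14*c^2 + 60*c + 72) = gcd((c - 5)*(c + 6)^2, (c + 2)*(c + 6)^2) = c^2 + 12*c + 36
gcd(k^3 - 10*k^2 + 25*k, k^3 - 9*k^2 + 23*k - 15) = k - 5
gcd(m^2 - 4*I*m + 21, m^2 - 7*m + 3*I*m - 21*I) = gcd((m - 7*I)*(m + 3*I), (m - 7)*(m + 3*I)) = m + 3*I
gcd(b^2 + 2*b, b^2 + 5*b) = b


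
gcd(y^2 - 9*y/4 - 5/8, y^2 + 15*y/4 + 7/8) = y + 1/4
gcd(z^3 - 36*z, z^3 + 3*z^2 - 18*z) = z^2 + 6*z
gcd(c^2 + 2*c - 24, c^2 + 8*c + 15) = 1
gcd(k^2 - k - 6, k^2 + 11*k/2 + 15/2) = 1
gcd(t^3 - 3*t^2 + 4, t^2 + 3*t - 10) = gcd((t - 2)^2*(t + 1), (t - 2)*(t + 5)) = t - 2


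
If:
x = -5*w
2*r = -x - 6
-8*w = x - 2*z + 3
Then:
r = 5*z/3 - 11/2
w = 2*z/3 - 1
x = 5 - 10*z/3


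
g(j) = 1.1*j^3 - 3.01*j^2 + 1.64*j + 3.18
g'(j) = 3.3*j^2 - 6.02*j + 1.64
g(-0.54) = 1.24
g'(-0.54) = 5.85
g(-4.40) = -156.01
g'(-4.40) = 92.02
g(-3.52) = -87.86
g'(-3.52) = 63.72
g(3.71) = 24.01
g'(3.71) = 24.73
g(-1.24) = -5.58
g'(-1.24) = 14.18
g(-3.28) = -73.40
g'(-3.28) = 56.89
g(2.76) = 7.90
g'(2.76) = 10.16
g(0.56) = 3.35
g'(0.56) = -0.70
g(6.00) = 142.26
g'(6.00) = 84.32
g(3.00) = 10.71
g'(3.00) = 13.28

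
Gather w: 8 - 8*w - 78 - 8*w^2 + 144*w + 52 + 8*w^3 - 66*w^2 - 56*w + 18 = 8*w^3 - 74*w^2 + 80*w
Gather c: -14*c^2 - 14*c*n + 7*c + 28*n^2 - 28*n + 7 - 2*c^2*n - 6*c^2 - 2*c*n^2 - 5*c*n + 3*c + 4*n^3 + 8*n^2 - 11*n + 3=c^2*(-2*n - 20) + c*(-2*n^2 - 19*n + 10) + 4*n^3 + 36*n^2 - 39*n + 10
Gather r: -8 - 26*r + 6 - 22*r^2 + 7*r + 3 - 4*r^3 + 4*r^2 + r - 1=-4*r^3 - 18*r^2 - 18*r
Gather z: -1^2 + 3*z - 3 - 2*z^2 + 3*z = -2*z^2 + 6*z - 4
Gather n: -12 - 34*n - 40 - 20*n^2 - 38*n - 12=-20*n^2 - 72*n - 64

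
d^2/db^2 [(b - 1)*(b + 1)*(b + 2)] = 6*b + 4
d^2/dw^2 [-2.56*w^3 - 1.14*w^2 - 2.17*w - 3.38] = -15.36*w - 2.28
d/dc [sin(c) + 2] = cos(c)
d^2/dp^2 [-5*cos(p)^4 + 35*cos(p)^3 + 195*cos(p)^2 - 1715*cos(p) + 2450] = 80*sin(p)^4 + 680*sin(p)^2 + 6755*cos(p)/4 - 315*cos(3*p)/4 - 370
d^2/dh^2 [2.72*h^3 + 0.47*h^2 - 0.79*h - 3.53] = 16.32*h + 0.94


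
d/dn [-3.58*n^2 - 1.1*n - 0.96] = -7.16*n - 1.1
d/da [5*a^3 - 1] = 15*a^2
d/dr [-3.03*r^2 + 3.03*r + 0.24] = 3.03 - 6.06*r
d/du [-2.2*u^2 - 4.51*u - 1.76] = -4.4*u - 4.51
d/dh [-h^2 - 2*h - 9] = -2*h - 2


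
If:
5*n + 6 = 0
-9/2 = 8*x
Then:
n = -6/5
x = -9/16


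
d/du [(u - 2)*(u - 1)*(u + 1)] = 3*u^2 - 4*u - 1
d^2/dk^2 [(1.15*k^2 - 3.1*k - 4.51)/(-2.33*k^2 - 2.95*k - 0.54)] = (49.46823*k^3 + 155.587614*k^2 + 162.59439*k + 56.600306)/(12.649337*k^6 + 48.045765*k^5 + 69.625293*k^4 + 47.942515*k^3 + 16.136334*k^2 + 2.58066*k + 0.157464)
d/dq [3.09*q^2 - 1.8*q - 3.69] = 6.18*q - 1.8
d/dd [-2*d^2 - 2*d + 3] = -4*d - 2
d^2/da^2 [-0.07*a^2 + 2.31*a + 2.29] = -0.140000000000000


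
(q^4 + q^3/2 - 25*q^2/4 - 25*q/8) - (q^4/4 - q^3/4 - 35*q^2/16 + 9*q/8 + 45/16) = 3*q^4/4 + 3*q^3/4 - 65*q^2/16 - 17*q/4 - 45/16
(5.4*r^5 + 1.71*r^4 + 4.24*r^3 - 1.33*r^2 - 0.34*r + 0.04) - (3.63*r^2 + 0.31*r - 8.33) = 5.4*r^5 + 1.71*r^4 + 4.24*r^3 - 4.96*r^2 - 0.65*r + 8.37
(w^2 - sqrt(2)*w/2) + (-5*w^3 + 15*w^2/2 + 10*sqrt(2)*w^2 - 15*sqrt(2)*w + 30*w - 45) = -5*w^3 + 17*w^2/2 + 10*sqrt(2)*w^2 - 31*sqrt(2)*w/2 + 30*w - 45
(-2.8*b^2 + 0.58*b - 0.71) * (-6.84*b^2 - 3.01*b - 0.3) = 19.152*b^4 + 4.4608*b^3 + 3.9506*b^2 + 1.9631*b + 0.213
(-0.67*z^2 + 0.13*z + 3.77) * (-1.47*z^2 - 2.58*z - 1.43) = 0.9849*z^4 + 1.5375*z^3 - 4.9192*z^2 - 9.9125*z - 5.3911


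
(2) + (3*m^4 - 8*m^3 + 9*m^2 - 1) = 3*m^4 - 8*m^3 + 9*m^2 + 1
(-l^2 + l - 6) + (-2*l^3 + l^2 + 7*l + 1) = -2*l^3 + 8*l - 5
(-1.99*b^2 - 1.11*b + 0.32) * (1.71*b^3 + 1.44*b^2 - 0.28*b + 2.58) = -3.4029*b^5 - 4.7637*b^4 - 0.494*b^3 - 4.3626*b^2 - 2.9534*b + 0.8256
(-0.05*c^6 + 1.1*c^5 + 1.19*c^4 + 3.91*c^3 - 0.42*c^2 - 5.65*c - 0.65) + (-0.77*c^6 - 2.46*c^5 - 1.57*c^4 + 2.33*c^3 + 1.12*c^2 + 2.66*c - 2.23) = -0.82*c^6 - 1.36*c^5 - 0.38*c^4 + 6.24*c^3 + 0.7*c^2 - 2.99*c - 2.88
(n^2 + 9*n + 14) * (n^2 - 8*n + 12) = n^4 + n^3 - 46*n^2 - 4*n + 168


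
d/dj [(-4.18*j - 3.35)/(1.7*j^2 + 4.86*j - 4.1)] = (7.106*j^2 + 11.39*j + 33.419)/(2.89*j^4 + 16.524*j^3 + 9.6796*j^2 - 39.852*j + 16.81)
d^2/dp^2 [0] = 0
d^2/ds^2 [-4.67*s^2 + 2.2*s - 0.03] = -9.34000000000000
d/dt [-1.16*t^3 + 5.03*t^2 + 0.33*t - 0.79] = -3.48*t^2 + 10.06*t + 0.33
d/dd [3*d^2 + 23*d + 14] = 6*d + 23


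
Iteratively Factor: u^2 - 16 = (u - 4)*(u + 4)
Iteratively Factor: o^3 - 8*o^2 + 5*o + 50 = (o - 5)*(o^2 - 3*o - 10) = (o - 5)^2*(o + 2)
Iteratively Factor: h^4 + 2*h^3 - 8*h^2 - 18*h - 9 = (h + 1)*(h^3 + h^2 - 9*h - 9) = (h + 1)*(h + 3)*(h^2 - 2*h - 3) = (h + 1)^2*(h + 3)*(h - 3)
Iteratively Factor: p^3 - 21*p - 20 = (p - 5)*(p^2 + 5*p + 4) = (p - 5)*(p + 1)*(p + 4)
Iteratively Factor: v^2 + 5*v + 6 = (v + 2)*(v + 3)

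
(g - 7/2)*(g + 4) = g^2 + g/2 - 14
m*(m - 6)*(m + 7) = m^3 + m^2 - 42*m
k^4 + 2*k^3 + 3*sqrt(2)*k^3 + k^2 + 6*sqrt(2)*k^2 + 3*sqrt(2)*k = k*(k + 1)^2*(k + 3*sqrt(2))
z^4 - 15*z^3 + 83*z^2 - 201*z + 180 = (z - 5)*(z - 4)*(z - 3)^2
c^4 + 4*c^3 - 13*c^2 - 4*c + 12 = (c - 2)*(c - 1)*(c + 1)*(c + 6)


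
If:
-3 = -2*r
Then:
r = 3/2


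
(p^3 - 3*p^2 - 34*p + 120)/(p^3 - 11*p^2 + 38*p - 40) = (p + 6)/(p - 2)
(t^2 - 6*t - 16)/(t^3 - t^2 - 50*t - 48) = (t + 2)/(t^2 + 7*t + 6)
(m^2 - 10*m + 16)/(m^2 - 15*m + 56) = (m - 2)/(m - 7)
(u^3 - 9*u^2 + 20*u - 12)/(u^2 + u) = (u^3 - 9*u^2 + 20*u - 12)/(u*(u + 1))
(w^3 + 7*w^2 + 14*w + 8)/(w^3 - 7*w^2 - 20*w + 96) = (w^2 + 3*w + 2)/(w^2 - 11*w + 24)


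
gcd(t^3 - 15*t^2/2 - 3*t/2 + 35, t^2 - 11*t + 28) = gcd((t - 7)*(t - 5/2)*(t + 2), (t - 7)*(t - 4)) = t - 7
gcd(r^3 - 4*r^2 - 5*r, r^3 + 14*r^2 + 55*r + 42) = r + 1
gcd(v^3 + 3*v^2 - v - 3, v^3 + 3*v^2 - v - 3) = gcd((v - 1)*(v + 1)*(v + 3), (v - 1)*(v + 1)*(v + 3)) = v^3 + 3*v^2 - v - 3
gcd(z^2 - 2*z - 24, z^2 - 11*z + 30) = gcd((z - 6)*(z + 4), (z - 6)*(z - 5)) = z - 6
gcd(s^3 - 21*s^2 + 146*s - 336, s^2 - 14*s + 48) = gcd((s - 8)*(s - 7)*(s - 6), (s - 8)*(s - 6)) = s^2 - 14*s + 48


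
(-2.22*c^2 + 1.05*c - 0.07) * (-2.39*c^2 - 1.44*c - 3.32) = 5.3058*c^4 + 0.6873*c^3 + 6.0257*c^2 - 3.3852*c + 0.2324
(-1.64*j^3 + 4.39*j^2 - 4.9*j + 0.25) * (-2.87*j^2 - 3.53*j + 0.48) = 4.7068*j^5 - 6.8101*j^4 - 2.2209*j^3 + 18.6867*j^2 - 3.2345*j + 0.12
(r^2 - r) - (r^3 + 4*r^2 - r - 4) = -r^3 - 3*r^2 + 4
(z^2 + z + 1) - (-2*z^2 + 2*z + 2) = 3*z^2 - z - 1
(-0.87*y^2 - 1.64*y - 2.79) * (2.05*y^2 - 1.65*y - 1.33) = -1.7835*y^4 - 1.9265*y^3 - 1.8564*y^2 + 6.7847*y + 3.7107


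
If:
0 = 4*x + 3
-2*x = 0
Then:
No Solution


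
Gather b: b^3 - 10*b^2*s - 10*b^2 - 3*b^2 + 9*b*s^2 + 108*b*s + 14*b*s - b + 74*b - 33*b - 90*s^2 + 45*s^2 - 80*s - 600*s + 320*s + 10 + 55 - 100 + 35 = b^3 + b^2*(-10*s - 13) + b*(9*s^2 + 122*s + 40) - 45*s^2 - 360*s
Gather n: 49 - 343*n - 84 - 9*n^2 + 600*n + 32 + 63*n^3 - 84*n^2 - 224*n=63*n^3 - 93*n^2 + 33*n - 3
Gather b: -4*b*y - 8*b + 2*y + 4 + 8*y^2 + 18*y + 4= b*(-4*y - 8) + 8*y^2 + 20*y + 8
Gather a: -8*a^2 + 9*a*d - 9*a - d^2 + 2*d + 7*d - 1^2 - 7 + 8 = -8*a^2 + a*(9*d - 9) - d^2 + 9*d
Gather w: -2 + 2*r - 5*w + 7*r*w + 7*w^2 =2*r + 7*w^2 + w*(7*r - 5) - 2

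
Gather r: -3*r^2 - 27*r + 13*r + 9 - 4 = -3*r^2 - 14*r + 5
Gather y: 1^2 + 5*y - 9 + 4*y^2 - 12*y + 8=4*y^2 - 7*y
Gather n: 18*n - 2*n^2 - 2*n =-2*n^2 + 16*n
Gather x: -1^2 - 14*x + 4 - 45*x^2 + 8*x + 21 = -45*x^2 - 6*x + 24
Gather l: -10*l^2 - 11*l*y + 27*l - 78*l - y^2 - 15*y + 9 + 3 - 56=-10*l^2 + l*(-11*y - 51) - y^2 - 15*y - 44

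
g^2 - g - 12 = (g - 4)*(g + 3)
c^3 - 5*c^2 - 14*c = c*(c - 7)*(c + 2)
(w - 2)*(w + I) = w^2 - 2*w + I*w - 2*I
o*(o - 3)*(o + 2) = o^3 - o^2 - 6*o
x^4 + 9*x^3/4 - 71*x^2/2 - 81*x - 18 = (x - 6)*(x + 1/4)*(x + 2)*(x + 6)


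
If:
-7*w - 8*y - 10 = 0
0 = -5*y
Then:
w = -10/7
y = 0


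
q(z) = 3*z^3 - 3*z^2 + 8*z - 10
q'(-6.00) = 368.00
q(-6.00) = -814.00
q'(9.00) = 683.00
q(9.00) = 2006.00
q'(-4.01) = 176.78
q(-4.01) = -283.76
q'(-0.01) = 8.06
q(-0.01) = -10.08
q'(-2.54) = 81.30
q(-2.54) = -98.84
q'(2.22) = 39.04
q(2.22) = 25.80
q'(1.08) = 12.02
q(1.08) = -1.08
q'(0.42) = 7.07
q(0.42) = -6.95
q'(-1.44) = 35.30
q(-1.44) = -36.70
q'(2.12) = 35.73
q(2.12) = 22.06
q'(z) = 9*z^2 - 6*z + 8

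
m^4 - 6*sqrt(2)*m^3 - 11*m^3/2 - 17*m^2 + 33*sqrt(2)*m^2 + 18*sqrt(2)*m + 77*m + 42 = (m - 6)*(m - 7*sqrt(2))*(sqrt(2)*m/2 + 1)*(sqrt(2)*m + sqrt(2)/2)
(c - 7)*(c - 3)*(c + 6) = c^3 - 4*c^2 - 39*c + 126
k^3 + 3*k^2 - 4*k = k*(k - 1)*(k + 4)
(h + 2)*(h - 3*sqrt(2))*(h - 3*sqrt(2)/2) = h^3 - 9*sqrt(2)*h^2/2 + 2*h^2 - 9*sqrt(2)*h + 9*h + 18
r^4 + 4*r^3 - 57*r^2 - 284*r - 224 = (r - 8)*(r + 1)*(r + 4)*(r + 7)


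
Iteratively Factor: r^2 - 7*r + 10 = (r - 2)*(r - 5)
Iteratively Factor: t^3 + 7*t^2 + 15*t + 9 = (t + 3)*(t^2 + 4*t + 3) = (t + 3)^2*(t + 1)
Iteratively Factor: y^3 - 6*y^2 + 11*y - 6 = (y - 3)*(y^2 - 3*y + 2) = (y - 3)*(y - 2)*(y - 1)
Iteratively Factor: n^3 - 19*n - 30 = (n - 5)*(n^2 + 5*n + 6) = (n - 5)*(n + 3)*(n + 2)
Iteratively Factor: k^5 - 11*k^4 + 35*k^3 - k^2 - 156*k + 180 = (k - 5)*(k^4 - 6*k^3 + 5*k^2 + 24*k - 36) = (k - 5)*(k - 2)*(k^3 - 4*k^2 - 3*k + 18) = (k - 5)*(k - 2)*(k + 2)*(k^2 - 6*k + 9) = (k - 5)*(k - 3)*(k - 2)*(k + 2)*(k - 3)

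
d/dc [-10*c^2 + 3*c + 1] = 3 - 20*c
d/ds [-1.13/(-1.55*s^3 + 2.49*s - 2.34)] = (2.8137 - 5.2545*s^2)/(1.55*s^3 - 2.49*s + 2.34)^2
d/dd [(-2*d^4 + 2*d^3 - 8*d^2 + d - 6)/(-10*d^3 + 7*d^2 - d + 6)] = d*(20*d^5 - 28*d^4 - 60*d^3 - 32*d^2 - 143*d - 12)/(100*d^6 - 140*d^5 + 69*d^4 - 134*d^3 + 85*d^2 - 12*d + 36)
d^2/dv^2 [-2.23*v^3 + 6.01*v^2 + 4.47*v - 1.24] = 12.02 - 13.38*v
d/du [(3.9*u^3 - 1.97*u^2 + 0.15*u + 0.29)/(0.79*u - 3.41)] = (6.162*u^3 - 41.4533*u^2 + 13.4354*u - 0.7406)/(0.6241*u^2 - 5.3878*u + 11.6281)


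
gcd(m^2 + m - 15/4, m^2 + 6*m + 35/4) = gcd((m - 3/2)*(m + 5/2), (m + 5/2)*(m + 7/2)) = m + 5/2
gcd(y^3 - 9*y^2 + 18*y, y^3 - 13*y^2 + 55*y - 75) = y - 3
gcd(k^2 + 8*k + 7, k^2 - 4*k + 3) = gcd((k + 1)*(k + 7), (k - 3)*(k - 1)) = 1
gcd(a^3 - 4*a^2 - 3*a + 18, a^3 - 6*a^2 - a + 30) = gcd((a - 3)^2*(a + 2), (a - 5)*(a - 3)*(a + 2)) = a^2 - a - 6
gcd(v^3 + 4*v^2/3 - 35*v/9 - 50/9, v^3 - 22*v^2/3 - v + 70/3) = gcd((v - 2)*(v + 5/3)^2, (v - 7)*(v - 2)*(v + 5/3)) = v^2 - v/3 - 10/3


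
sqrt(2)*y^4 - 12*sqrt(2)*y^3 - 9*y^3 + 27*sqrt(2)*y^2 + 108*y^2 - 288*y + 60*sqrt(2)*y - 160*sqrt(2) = (y - 8)*(y - 4)*(y - 5*sqrt(2))*(sqrt(2)*y + 1)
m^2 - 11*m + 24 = (m - 8)*(m - 3)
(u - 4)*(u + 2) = u^2 - 2*u - 8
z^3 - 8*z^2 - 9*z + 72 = (z - 8)*(z - 3)*(z + 3)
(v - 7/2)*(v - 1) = v^2 - 9*v/2 + 7/2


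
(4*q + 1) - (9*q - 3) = 4 - 5*q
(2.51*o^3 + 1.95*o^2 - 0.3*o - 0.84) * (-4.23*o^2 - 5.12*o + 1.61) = -10.6173*o^5 - 21.0997*o^4 - 4.6739*o^3 + 8.2287*o^2 + 3.8178*o - 1.3524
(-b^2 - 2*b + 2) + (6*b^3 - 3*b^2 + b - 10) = 6*b^3 - 4*b^2 - b - 8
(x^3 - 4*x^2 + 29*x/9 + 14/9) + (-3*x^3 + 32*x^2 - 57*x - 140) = -2*x^3 + 28*x^2 - 484*x/9 - 1246/9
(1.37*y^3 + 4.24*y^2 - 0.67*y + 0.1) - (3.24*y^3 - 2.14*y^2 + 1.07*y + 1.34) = -1.87*y^3 + 6.38*y^2 - 1.74*y - 1.24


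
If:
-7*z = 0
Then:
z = 0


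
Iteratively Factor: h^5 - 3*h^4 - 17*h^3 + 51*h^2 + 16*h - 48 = (h - 1)*(h^4 - 2*h^3 - 19*h^2 + 32*h + 48) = (h - 4)*(h - 1)*(h^3 + 2*h^2 - 11*h - 12) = (h - 4)*(h - 1)*(h + 4)*(h^2 - 2*h - 3) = (h - 4)*(h - 1)*(h + 1)*(h + 4)*(h - 3)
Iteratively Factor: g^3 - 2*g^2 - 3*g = (g)*(g^2 - 2*g - 3) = g*(g - 3)*(g + 1)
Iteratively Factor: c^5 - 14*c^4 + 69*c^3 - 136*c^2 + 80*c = (c - 1)*(c^4 - 13*c^3 + 56*c^2 - 80*c) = (c - 4)*(c - 1)*(c^3 - 9*c^2 + 20*c) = c*(c - 4)*(c - 1)*(c^2 - 9*c + 20) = c*(c - 4)^2*(c - 1)*(c - 5)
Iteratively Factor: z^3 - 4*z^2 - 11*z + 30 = (z - 2)*(z^2 - 2*z - 15) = (z - 5)*(z - 2)*(z + 3)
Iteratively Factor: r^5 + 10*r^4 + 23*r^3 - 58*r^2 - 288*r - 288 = (r + 4)*(r^4 + 6*r^3 - r^2 - 54*r - 72) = (r - 3)*(r + 4)*(r^3 + 9*r^2 + 26*r + 24) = (r - 3)*(r + 4)^2*(r^2 + 5*r + 6) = (r - 3)*(r + 3)*(r + 4)^2*(r + 2)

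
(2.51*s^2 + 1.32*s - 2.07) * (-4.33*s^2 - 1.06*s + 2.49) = -10.8683*s^4 - 8.3762*s^3 + 13.8138*s^2 + 5.481*s - 5.1543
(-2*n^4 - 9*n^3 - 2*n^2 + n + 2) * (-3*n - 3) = 6*n^5 + 33*n^4 + 33*n^3 + 3*n^2 - 9*n - 6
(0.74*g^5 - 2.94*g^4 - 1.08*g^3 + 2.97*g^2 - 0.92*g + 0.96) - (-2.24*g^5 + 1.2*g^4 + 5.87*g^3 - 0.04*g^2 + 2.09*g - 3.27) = 2.98*g^5 - 4.14*g^4 - 6.95*g^3 + 3.01*g^2 - 3.01*g + 4.23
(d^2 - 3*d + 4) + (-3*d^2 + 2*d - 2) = -2*d^2 - d + 2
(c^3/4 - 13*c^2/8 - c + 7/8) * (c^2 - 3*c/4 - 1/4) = c^5/4 - 29*c^4/16 + 5*c^3/32 + 65*c^2/32 - 13*c/32 - 7/32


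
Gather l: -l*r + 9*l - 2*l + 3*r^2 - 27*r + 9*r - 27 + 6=l*(7 - r) + 3*r^2 - 18*r - 21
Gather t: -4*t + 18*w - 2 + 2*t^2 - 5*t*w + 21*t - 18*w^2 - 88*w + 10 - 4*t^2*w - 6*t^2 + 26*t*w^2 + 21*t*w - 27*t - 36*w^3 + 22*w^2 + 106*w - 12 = t^2*(-4*w - 4) + t*(26*w^2 + 16*w - 10) - 36*w^3 + 4*w^2 + 36*w - 4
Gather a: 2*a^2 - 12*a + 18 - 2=2*a^2 - 12*a + 16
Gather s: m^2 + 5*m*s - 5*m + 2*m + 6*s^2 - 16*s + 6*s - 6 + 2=m^2 - 3*m + 6*s^2 + s*(5*m - 10) - 4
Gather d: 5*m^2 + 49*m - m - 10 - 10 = 5*m^2 + 48*m - 20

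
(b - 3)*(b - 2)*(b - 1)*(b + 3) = b^4 - 3*b^3 - 7*b^2 + 27*b - 18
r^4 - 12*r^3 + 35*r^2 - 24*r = r*(r - 8)*(r - 3)*(r - 1)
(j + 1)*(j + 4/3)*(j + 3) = j^3 + 16*j^2/3 + 25*j/3 + 4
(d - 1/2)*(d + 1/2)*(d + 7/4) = d^3 + 7*d^2/4 - d/4 - 7/16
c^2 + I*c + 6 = (c - 2*I)*(c + 3*I)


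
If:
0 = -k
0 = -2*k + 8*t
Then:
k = 0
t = 0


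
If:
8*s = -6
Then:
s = -3/4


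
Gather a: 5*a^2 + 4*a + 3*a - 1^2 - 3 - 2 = 5*a^2 + 7*a - 6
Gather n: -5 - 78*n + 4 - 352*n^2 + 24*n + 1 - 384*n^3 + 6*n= -384*n^3 - 352*n^2 - 48*n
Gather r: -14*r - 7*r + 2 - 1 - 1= -21*r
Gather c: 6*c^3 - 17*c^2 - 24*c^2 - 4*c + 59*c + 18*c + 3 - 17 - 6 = 6*c^3 - 41*c^2 + 73*c - 20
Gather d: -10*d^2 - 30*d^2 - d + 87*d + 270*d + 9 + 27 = -40*d^2 + 356*d + 36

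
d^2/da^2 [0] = 0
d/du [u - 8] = 1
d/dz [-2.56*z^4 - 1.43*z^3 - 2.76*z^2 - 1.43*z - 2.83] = -10.24*z^3 - 4.29*z^2 - 5.52*z - 1.43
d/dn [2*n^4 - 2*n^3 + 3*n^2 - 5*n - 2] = 8*n^3 - 6*n^2 + 6*n - 5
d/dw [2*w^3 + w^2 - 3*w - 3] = 6*w^2 + 2*w - 3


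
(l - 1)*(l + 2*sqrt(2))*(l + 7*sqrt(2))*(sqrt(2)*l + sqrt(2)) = sqrt(2)*l^4 + 18*l^3 + 27*sqrt(2)*l^2 - 18*l - 28*sqrt(2)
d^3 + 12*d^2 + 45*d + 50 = (d + 2)*(d + 5)^2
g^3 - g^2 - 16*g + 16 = (g - 4)*(g - 1)*(g + 4)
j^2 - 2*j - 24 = (j - 6)*(j + 4)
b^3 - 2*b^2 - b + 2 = (b - 2)*(b - 1)*(b + 1)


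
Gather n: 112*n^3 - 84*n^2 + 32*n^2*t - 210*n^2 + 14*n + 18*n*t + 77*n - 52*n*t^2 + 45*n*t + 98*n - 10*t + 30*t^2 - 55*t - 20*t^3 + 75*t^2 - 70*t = 112*n^3 + n^2*(32*t - 294) + n*(-52*t^2 + 63*t + 189) - 20*t^3 + 105*t^2 - 135*t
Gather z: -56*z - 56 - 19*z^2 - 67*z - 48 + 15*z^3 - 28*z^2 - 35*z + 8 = 15*z^3 - 47*z^2 - 158*z - 96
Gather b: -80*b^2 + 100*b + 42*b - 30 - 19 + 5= -80*b^2 + 142*b - 44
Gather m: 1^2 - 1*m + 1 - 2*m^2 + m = 2 - 2*m^2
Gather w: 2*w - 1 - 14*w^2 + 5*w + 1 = -14*w^2 + 7*w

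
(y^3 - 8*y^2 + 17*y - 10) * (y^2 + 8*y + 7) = y^5 - 40*y^3 + 70*y^2 + 39*y - 70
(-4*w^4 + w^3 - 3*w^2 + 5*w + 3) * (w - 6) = -4*w^5 + 25*w^4 - 9*w^3 + 23*w^2 - 27*w - 18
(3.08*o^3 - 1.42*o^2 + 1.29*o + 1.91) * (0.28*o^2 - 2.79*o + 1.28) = 0.8624*o^5 - 8.9908*o^4 + 8.2654*o^3 - 4.8819*o^2 - 3.6777*o + 2.4448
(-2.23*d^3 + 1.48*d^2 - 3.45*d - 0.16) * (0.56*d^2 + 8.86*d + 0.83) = -1.2488*d^5 - 18.929*d^4 + 9.3299*d^3 - 29.4282*d^2 - 4.2811*d - 0.1328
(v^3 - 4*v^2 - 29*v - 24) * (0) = 0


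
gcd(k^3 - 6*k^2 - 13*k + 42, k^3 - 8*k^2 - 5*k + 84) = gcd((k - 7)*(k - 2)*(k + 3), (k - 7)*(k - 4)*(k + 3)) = k^2 - 4*k - 21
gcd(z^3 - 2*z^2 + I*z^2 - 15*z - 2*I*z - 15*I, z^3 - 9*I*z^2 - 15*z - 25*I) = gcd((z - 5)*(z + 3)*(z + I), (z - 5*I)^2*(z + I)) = z + I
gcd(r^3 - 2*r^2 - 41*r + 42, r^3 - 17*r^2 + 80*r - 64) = r - 1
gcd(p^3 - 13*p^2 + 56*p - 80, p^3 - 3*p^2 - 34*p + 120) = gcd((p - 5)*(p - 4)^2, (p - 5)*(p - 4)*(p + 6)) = p^2 - 9*p + 20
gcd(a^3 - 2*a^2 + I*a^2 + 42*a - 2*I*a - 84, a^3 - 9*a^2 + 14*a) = a - 2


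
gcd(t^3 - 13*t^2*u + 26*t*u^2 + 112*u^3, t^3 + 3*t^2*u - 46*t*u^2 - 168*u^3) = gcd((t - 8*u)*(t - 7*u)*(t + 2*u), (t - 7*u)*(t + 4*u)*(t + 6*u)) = t - 7*u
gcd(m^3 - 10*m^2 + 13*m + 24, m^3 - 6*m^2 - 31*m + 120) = m^2 - 11*m + 24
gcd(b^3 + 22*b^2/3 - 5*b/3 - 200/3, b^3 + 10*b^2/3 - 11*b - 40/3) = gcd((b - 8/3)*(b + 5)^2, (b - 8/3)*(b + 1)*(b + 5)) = b^2 + 7*b/3 - 40/3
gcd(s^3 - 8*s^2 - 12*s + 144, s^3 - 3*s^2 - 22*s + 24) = s^2 - 2*s - 24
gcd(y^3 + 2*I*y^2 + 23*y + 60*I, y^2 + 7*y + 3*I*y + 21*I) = y + 3*I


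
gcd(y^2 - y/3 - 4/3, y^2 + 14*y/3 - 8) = y - 4/3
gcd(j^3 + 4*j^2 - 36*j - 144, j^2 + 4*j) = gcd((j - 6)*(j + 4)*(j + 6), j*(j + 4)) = j + 4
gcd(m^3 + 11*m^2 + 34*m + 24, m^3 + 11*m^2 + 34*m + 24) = m^3 + 11*m^2 + 34*m + 24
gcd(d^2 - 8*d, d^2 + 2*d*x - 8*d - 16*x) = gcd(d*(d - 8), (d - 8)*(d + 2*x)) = d - 8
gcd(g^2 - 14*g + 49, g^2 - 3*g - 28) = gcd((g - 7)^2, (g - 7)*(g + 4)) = g - 7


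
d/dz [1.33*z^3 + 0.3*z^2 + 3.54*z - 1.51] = 3.99*z^2 + 0.6*z + 3.54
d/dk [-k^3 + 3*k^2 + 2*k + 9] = -3*k^2 + 6*k + 2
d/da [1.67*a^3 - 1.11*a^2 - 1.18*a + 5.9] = 5.01*a^2 - 2.22*a - 1.18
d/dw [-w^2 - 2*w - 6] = -2*w - 2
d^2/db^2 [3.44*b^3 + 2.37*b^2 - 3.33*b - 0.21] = 20.64*b + 4.74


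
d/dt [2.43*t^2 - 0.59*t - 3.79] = 4.86*t - 0.59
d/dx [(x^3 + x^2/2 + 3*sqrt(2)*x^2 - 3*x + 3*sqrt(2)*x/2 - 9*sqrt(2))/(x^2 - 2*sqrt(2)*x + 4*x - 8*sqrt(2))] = (x^4 - 4*sqrt(2)*x^3 + 8*x^3 - 29*sqrt(2)*x^2/2 - 7*x^2 - 96*x + 10*sqrt(2)*x - 60 + 60*sqrt(2))/(x^4 - 4*sqrt(2)*x^3 + 8*x^3 - 32*sqrt(2)*x^2 + 24*x^2 - 64*sqrt(2)*x + 64*x + 128)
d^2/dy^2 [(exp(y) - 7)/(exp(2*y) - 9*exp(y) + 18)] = (exp(4*y) - 19*exp(3*y) + 81*exp(2*y) + 99*exp(y) - 810)*exp(y)/(exp(6*y) - 27*exp(5*y) + 297*exp(4*y) - 1701*exp(3*y) + 5346*exp(2*y) - 8748*exp(y) + 5832)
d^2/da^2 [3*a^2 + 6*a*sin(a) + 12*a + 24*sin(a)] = -6*a*sin(a) - 24*sin(a) + 12*cos(a) + 6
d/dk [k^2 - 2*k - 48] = 2*k - 2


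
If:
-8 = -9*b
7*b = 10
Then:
No Solution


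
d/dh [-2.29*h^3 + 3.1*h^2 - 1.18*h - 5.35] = -6.87*h^2 + 6.2*h - 1.18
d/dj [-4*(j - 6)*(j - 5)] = 44 - 8*j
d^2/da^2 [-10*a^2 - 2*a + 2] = -20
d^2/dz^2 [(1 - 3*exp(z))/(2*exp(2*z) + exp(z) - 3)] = (-12*exp(4*z) + 22*exp(3*z) - 102*exp(2*z) + 16*exp(z) - 24)*exp(z)/(8*exp(6*z) + 12*exp(5*z) - 30*exp(4*z) - 35*exp(3*z) + 45*exp(2*z) + 27*exp(z) - 27)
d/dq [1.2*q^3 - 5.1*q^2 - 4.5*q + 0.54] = 3.6*q^2 - 10.2*q - 4.5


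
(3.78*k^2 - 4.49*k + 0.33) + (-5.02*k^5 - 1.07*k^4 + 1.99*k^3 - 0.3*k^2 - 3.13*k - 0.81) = -5.02*k^5 - 1.07*k^4 + 1.99*k^3 + 3.48*k^2 - 7.62*k - 0.48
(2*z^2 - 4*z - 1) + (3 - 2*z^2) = 2 - 4*z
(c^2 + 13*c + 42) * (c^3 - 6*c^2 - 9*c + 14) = c^5 + 7*c^4 - 45*c^3 - 355*c^2 - 196*c + 588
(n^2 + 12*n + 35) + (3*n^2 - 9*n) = 4*n^2 + 3*n + 35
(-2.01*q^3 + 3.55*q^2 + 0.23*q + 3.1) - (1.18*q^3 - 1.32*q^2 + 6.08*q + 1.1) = -3.19*q^3 + 4.87*q^2 - 5.85*q + 2.0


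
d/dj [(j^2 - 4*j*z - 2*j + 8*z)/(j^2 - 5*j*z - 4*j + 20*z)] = ((-2*j + 5*z + 4)*(j^2 - 4*j*z - 2*j + 8*z) + 2*(j - 2*z - 1)*(j^2 - 5*j*z - 4*j + 20*z))/(j^2 - 5*j*z - 4*j + 20*z)^2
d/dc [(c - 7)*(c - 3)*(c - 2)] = 3*c^2 - 24*c + 41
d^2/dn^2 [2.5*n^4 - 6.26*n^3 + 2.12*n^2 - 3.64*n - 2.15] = 30.0*n^2 - 37.56*n + 4.24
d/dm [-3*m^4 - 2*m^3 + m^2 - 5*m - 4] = -12*m^3 - 6*m^2 + 2*m - 5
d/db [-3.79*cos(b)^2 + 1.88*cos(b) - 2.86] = (7.58*cos(b) - 1.88)*sin(b)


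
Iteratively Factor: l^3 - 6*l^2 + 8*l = (l - 4)*(l^2 - 2*l) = l*(l - 4)*(l - 2)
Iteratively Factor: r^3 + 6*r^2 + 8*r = (r + 2)*(r^2 + 4*r) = (r + 2)*(r + 4)*(r)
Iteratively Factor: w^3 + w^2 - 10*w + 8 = (w - 1)*(w^2 + 2*w - 8) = (w - 1)*(w + 4)*(w - 2)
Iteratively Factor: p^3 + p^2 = (p)*(p^2 + p) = p^2*(p + 1)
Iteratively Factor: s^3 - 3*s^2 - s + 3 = (s - 1)*(s^2 - 2*s - 3) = (s - 1)*(s + 1)*(s - 3)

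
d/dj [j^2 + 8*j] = 2*j + 8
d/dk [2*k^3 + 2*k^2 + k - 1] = 6*k^2 + 4*k + 1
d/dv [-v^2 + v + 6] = 1 - 2*v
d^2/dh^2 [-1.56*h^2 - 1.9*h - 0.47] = -3.12000000000000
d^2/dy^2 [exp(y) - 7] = exp(y)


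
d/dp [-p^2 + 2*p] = 2 - 2*p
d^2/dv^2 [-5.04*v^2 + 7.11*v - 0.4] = -10.0800000000000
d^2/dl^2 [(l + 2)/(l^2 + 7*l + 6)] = 2*((l + 2)*(2*l + 7)^2 - 3*(l + 3)*(l^2 + 7*l + 6))/(l^2 + 7*l + 6)^3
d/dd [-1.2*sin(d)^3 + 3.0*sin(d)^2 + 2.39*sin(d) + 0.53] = (-3.6*sin(d)^2 + 6.0*sin(d) + 2.39)*cos(d)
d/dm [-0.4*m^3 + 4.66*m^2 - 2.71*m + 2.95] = -1.2*m^2 + 9.32*m - 2.71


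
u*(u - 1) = u^2 - u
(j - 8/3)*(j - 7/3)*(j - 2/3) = j^3 - 17*j^2/3 + 86*j/9 - 112/27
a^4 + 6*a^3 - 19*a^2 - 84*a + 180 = (a - 3)*(a - 2)*(a + 5)*(a + 6)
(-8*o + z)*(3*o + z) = -24*o^2 - 5*o*z + z^2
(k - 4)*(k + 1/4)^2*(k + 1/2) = k^4 - 3*k^3 - 59*k^2/16 - 39*k/32 - 1/8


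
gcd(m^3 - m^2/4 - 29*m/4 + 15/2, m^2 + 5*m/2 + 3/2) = 1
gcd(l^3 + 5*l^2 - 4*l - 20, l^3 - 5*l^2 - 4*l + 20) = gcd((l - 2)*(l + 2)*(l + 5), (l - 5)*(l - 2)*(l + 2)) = l^2 - 4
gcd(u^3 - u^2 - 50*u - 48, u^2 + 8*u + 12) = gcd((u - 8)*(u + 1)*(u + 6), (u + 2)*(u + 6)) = u + 6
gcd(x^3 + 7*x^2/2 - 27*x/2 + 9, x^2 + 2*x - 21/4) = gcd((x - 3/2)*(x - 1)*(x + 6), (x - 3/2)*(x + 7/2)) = x - 3/2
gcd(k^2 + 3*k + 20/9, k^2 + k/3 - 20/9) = k + 5/3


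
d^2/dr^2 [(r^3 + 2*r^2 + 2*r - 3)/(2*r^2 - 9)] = 2*(26*r^3 + 72*r^2 + 351*r + 108)/(8*r^6 - 108*r^4 + 486*r^2 - 729)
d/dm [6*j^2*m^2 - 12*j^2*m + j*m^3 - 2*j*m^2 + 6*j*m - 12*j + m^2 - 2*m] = 12*j^2*m - 12*j^2 + 3*j*m^2 - 4*j*m + 6*j + 2*m - 2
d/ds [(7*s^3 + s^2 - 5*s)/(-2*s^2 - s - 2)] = (-14*s^4 - 14*s^3 - 53*s^2 - 4*s + 10)/(4*s^4 + 4*s^3 + 9*s^2 + 4*s + 4)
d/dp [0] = 0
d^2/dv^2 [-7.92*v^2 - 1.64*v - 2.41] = -15.8400000000000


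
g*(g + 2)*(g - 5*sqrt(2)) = g^3 - 5*sqrt(2)*g^2 + 2*g^2 - 10*sqrt(2)*g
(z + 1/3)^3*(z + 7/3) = z^4 + 10*z^3/3 + 8*z^2/3 + 22*z/27 + 7/81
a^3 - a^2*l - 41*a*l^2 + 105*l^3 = (a - 5*l)*(a - 3*l)*(a + 7*l)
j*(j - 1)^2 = j^3 - 2*j^2 + j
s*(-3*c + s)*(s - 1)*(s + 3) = -3*c*s^3 - 6*c*s^2 + 9*c*s + s^4 + 2*s^3 - 3*s^2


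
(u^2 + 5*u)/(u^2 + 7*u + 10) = u/(u + 2)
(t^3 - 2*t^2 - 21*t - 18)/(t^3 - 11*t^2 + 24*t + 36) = (t + 3)/(t - 6)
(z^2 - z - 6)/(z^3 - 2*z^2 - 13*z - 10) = (z - 3)/(z^2 - 4*z - 5)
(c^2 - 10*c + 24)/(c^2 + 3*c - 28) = (c - 6)/(c + 7)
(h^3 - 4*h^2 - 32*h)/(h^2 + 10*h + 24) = h*(h - 8)/(h + 6)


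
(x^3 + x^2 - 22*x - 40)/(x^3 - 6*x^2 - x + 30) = (x + 4)/(x - 3)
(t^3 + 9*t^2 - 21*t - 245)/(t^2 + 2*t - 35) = t + 7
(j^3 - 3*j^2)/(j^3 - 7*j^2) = (j - 3)/(j - 7)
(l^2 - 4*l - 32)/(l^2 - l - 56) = (l + 4)/(l + 7)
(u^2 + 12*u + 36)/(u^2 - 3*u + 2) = (u^2 + 12*u + 36)/(u^2 - 3*u + 2)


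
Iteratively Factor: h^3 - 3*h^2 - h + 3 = (h - 1)*(h^2 - 2*h - 3) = (h - 3)*(h - 1)*(h + 1)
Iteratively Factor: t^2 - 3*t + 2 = (t - 1)*(t - 2)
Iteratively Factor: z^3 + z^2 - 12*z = (z - 3)*(z^2 + 4*z) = (z - 3)*(z + 4)*(z)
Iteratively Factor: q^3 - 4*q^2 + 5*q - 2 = (q - 2)*(q^2 - 2*q + 1) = (q - 2)*(q - 1)*(q - 1)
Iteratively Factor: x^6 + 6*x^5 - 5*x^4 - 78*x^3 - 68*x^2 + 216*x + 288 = (x - 2)*(x^5 + 8*x^4 + 11*x^3 - 56*x^2 - 180*x - 144) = (x - 2)*(x + 2)*(x^4 + 6*x^3 - x^2 - 54*x - 72) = (x - 2)*(x + 2)^2*(x^3 + 4*x^2 - 9*x - 36) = (x - 2)*(x + 2)^2*(x + 3)*(x^2 + x - 12) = (x - 2)*(x + 2)^2*(x + 3)*(x + 4)*(x - 3)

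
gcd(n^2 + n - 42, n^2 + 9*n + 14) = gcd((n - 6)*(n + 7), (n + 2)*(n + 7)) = n + 7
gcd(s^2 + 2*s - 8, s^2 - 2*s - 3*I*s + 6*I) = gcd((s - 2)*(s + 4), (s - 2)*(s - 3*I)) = s - 2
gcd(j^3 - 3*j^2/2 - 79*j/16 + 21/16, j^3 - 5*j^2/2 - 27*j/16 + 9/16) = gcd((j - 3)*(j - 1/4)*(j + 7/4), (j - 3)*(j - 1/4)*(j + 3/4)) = j^2 - 13*j/4 + 3/4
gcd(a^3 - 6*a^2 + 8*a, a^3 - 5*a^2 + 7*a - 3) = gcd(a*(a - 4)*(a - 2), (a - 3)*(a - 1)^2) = 1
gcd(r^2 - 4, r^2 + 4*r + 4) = r + 2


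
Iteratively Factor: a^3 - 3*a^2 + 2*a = (a - 1)*(a^2 - 2*a) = a*(a - 1)*(a - 2)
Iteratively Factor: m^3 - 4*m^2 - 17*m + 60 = (m - 5)*(m^2 + m - 12) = (m - 5)*(m - 3)*(m + 4)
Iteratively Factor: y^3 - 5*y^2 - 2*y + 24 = (y - 4)*(y^2 - y - 6) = (y - 4)*(y + 2)*(y - 3)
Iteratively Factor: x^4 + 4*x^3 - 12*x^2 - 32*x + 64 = (x + 4)*(x^3 - 12*x + 16) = (x + 4)^2*(x^2 - 4*x + 4) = (x - 2)*(x + 4)^2*(x - 2)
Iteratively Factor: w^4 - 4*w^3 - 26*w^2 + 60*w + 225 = (w - 5)*(w^3 + w^2 - 21*w - 45) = (w - 5)*(w + 3)*(w^2 - 2*w - 15) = (w - 5)*(w + 3)^2*(w - 5)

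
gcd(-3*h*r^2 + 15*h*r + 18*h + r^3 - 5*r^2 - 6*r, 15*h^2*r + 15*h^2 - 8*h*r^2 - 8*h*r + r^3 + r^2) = -3*h*r - 3*h + r^2 + r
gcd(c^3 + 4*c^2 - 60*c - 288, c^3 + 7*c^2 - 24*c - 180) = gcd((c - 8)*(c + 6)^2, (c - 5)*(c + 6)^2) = c^2 + 12*c + 36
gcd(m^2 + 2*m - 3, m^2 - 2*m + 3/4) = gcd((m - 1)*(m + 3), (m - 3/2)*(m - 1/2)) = 1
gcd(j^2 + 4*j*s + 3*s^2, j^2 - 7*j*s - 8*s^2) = j + s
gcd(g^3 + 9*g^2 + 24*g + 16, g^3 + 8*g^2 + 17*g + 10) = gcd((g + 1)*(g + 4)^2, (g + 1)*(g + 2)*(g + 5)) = g + 1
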